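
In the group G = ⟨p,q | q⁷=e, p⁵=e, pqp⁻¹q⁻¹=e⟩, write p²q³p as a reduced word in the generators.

Multiply left to right, reducing at each step:
  (p²) · q³ = p²q³
  (p²q³) · p = p³q³

Answer: p³q³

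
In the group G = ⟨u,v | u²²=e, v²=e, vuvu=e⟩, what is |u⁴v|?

Compute successive powers until reaching e:
  (u⁴v)¹ = u⁴v, (u⁴v)² = e.
The smallest positive k with (u⁴v)ᵏ = e is 2.

Answer: 2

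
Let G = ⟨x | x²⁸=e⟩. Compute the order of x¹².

Compute successive powers until reaching e:
  (x¹²)¹ = x¹², (x¹²)² = x²⁴, (x¹²)³ = x⁸, (x¹²)⁴ = x²⁰, (x¹²)⁵ = x⁴, (x¹²)⁶ = x¹⁶, (x¹²)⁷ = e.
The smallest positive k with (x¹²)ᵏ = e is 7.

Answer: 7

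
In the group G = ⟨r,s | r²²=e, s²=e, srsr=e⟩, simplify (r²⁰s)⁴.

Compute successive powers of (r²⁰s), reducing at each step:
  (r²⁰s)²: (r²⁰s) · r²⁰ = s;   s · s = e
  (r²⁰s)³: e · r²⁰ = r²⁰;   (r²⁰) · s = r²⁰s
  (r²⁰s)⁴: (r²⁰s) · r²⁰ = s;   s · s = e

Answer: e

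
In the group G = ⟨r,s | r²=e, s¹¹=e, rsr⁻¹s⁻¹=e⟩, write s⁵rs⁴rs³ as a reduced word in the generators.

Multiply left to right, reducing at each step:
  (s⁵) · r = rs⁵
  (rs⁵) · s⁴ = rs⁹
  (rs⁹) · r = s⁹
  (s⁹) · s³ = s

Answer: s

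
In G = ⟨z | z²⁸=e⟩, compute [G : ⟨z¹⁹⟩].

First find ord(z¹⁹) by computing successive powers:
  (z¹⁹)¹ = z¹⁹, (z¹⁹)² = z¹⁰, (z¹⁹)³ = z, (z¹⁹)⁴ = z²⁰, (z¹⁹)⁵ = z¹¹, (z¹⁹)⁶ = z², (z¹⁹)⁷ = z²¹, (z¹⁹)⁸ = z¹², (z¹⁹)⁹ = z³, (z¹⁹)¹⁰ = z²², (z¹⁹)¹¹ = z¹³, (z¹⁹)¹² = z⁴, (z¹⁹)¹³ = z²³, (z¹⁹)¹⁴ = z¹⁴, (z¹⁹)¹⁵ = z⁵, (z¹⁹)¹⁶ = z²⁴, (z¹⁹)¹⁷ = z¹⁵, (z¹⁹)¹⁸ = z⁶, (z¹⁹)¹⁹ = z²⁵, (z¹⁹)²⁰ = z¹⁶, (z¹⁹)²¹ = z⁷, (z¹⁹)²² = z²⁶, (z¹⁹)²³ = z¹⁷, (z¹⁹)²⁴ = z⁸, (z¹⁹)²⁵ = z²⁷, (z¹⁹)²⁶ = z¹⁸, (z¹⁹)²⁷ = z⁹, (z¹⁹)²⁸ = e.
So |⟨z¹⁹⟩| = ord(z¹⁹) = 28. With |G| = 28, by Lagrange [G : ⟨z¹⁹⟩] = 28/28 = 1.

Answer: 1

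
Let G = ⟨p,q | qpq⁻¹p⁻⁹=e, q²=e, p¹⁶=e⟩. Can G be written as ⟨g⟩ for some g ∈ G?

Every cyclic group is abelian. But p·q = pq while q·p = p⁹q, so p·q ≠ q·p and G is not abelian. Hence G is not cyclic.

Answer: No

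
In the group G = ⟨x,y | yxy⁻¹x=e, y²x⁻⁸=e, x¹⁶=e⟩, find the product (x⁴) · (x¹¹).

Compute (x⁴) · (x¹¹) by multiplying left to right and reducing via the relations at each step:
  (x⁴) · x¹¹ = x¹⁵

Answer: x¹⁵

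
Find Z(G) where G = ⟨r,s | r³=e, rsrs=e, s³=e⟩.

An element z ∈ Z(G) iff z commutes with every generator.
For example e is central: e·r = r = r·e; e·s = s = s·e.
Whereas r ∉ Z(G) since r·s = rs ≠ r²s² = s·r.
Checking each of the 12 elements this way gives Z(G) = {e}, of order 1.

Answer: {e}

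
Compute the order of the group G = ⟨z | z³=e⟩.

G is generated by a single element, so G is cyclic. The relator gives z³ = e and no smaller power is forced to be e, so the 3 powers {e, z, z²} are distinct. Hence |G| = 3.

Answer: 3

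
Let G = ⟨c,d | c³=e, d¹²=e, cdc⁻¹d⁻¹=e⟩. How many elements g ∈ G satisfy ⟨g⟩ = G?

⟨g⟩ = G would require ord(g) = |G| = 36, but the maximum element order in G is 12 < 36. So G is not cyclic and no single element generates it: the count is 0.

Answer: 0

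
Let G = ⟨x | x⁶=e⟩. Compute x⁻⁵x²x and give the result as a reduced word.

Multiply left to right, reducing at each step:
  x · x² = x³
  (x³) · x = x⁴

Answer: x⁴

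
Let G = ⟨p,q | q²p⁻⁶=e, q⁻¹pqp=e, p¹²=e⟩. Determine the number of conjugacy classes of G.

The conjugacy classes (representative and size) are:
  [e] (size 1), [p¹¹] (size 2), [p²] (size 2), [p⁹] (size 2), [p⁴] (size 2), [p⁵] (size 2), [p⁶] (size 1), [p²q] (size 6), [pq] (size 6).
Class equation: 1 + 2 + 2 + 2 + 2 + 2 + 1 + 6 + 6 = 24 = |G|. So G has 9 conjugacy classes.

Answer: 9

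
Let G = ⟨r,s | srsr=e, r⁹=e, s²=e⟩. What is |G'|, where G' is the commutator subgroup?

G' = [G, G] is generated by all commutators. The generator-pair commutators are: [r, s] = r².
The subgroup they normally generate is {e, r, r², r³, r⁴, r⁵, r⁶, r⁷, r⁸}, of order 9.
Check: |G/G'| = 18/9 = 2 is the order of the abelianisation.

Answer: 9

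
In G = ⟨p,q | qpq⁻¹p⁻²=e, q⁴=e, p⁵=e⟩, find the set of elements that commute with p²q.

⟨p²q⟩ ⊆ C_G(p²q) since powers of p²q commute with p²q; so |C_G(p²q)| ≥ |⟨p²q⟩| = 4.
By orbit–stabilizer, |C_G(p²q)| = |G| / |conj. class of p²q| = 20 / 5 = 4.
The 4 elements commuting with p²q are {e, p²q, pq², p⁴q³}.

Answer: {e, p²q, pq², p⁴q³}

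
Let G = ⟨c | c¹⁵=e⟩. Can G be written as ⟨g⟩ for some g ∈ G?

|G| = 15. The element c has order 15 (its powers give 15 distinct elements), so ⟨c⟩ = G and G is cyclic.

Answer: Yes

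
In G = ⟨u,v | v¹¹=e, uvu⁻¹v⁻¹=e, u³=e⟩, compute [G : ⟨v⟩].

First find ord(v) by computing successive powers:
  v¹ = v, v² = v², v³ = v³, v⁴ = v⁴, v⁵ = v⁵, v⁶ = v⁶, v⁷ = v⁷, v⁸ = v⁸, v⁹ = v⁹, v¹⁰ = v¹⁰, v¹¹ = e.
So |⟨v⟩| = ord(v) = 11. With |G| = 33, by Lagrange [G : ⟨v⟩] = 33/11 = 3.

Answer: 3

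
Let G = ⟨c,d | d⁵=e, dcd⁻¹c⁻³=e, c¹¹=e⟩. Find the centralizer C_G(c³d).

⟨c³d⟩ ⊆ C_G(c³d) since powers of c³d commute with c³d; so |C_G(c³d)| ≥ |⟨c³d⟩| = 5.
By orbit–stabilizer, |C_G(c³d)| = |G| / |conj. class of c³d| = 55 / 11 = 5.
The 5 elements commuting with c³d are {e, c³d, cd², c⁶d³, c¹⁰d⁴}.

Answer: {e, c³d, cd², c⁶d³, c¹⁰d⁴}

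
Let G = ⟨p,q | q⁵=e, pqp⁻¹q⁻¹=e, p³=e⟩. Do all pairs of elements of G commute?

Each pair of generators commutes: p·q = pq = q·p. Since the generators pairwise commute, every element of G commutes with every other, so G is abelian.

Answer: Yes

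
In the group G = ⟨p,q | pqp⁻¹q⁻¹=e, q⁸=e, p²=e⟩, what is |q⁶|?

Compute successive powers until reaching e:
  (q⁶)¹ = q⁶, (q⁶)² = q⁴, (q⁶)³ = q², (q⁶)⁴ = e.
The smallest positive k with (q⁶)ᵏ = e is 4.

Answer: 4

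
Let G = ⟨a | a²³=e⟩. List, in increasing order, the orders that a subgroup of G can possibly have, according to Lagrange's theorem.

|G| = 23 = 23. By Lagrange's theorem the order of any subgroup divides 23; the divisors of 23 are 1, 23.

Answer: 1, 23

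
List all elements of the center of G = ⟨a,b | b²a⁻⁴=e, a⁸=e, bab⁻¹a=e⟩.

An element z ∈ Z(G) iff z commutes with every generator.
For example a⁴ is central: (a⁴)·a = a⁵ = a·(a⁴); (a⁴)·b = b⁻¹ = b·(a⁴).
Whereas a ∉ Z(G) since a·b = ab ≠ a³b⁻¹ = b·a.
Checking each of the 16 elements this way gives Z(G) = {e, a⁴}, of order 2.

Answer: {e, a⁴}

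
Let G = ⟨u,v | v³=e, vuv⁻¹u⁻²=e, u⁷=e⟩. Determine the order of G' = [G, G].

G' = [G, G] is generated by all commutators. The generator-pair commutators are: [u, v] = u⁶.
The subgroup they normally generate is {e, u, u², u³, u⁴, u⁵, u⁶}, of order 7.
Check: |G/G'| = 21/7 = 3 is the order of the abelianisation.

Answer: 7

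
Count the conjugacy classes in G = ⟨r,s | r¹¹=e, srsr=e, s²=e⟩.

The conjugacy classes (representative and size) are:
  [e] (size 1), [r¹⁰] (size 2), [r²] (size 2), [r³] (size 2), [r⁷] (size 2), [r⁶] (size 2), [r²s] (size 11).
Class equation: 1 + 2 + 2 + 2 + 2 + 2 + 11 = 22 = |G|. So G has 7 conjugacy classes.

Answer: 7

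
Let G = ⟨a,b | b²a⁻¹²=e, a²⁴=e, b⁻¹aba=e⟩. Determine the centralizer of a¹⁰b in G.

⟨a¹⁰b⟩ ⊆ C_G(a¹⁰b) since powers of a¹⁰b commute with a¹⁰b; so |C_G(a¹⁰b)| ≥ |⟨a¹⁰b⟩| = 4.
By orbit–stabilizer, |C_G(a¹⁰b)| = |G| / |conj. class of a¹⁰b| = 48 / 12 = 4.
The 4 elements commuting with a¹⁰b are {e, a¹², a¹⁰b, a¹⁰b⁻¹}.

Answer: {e, a¹², a¹⁰b, a¹⁰b⁻¹}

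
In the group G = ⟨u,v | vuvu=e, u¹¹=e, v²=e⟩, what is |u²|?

Compute successive powers until reaching e:
  (u²)¹ = u², (u²)² = u⁴, (u²)³ = u⁶, (u²)⁴ = u⁸, (u²)⁵ = u¹⁰, (u²)⁶ = u, (u²)⁷ = u³, (u²)⁸ = u⁵, (u²)⁹ = u⁷, (u²)¹⁰ = u⁹, (u²)¹¹ = e.
The smallest positive k with (u²)ᵏ = e is 11.

Answer: 11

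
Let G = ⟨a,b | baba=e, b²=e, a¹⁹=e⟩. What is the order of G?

Enumerate words in the generators, reducing via the relations: the distinct elements are
  {a, b, e, ab, a², a³, a⁴, a⁵, a⁶, a⁷, a⁸, a⁹, a²b, a³b, a¹², a¹³, a¹¹, a¹⁰, a¹⁴, a¹⁵, a¹⁶, a¹⁷, a¹⁸, a⁴b, a⁵b, a⁶b, a⁷b, a⁸b, a⁹b, a¹²b, a¹³b, a¹¹b, a¹⁰b, a¹⁴b, a¹⁵b, a¹⁶b, a¹⁷b, a¹⁸b}.
No further products give new elements, so |G| = 38.

Answer: 38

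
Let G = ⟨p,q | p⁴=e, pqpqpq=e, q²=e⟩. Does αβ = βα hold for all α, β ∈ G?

p·q = pq but q·p = qp, so p·q ≠ q·p and G is not abelian.

Answer: No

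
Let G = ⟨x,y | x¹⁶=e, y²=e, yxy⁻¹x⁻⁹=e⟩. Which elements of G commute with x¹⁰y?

⟨x¹⁰y⟩ ⊆ C_G(x¹⁰y) since powers of x¹⁰y commute with x¹⁰y; so |C_G(x¹⁰y)| ≥ |⟨x¹⁰y⟩| = 8.
By orbit–stabilizer, |C_G(x¹⁰y)| = |G| / |conj. class of x¹⁰y| = 32 / 2 = 16.
The 16 elements commuting with x¹⁰y are {e, x², x⁴, x⁶, x⁸, x¹⁰, x¹², x¹⁴, y, x¹⁰y, x²y, x¹²y, x⁴y, x¹⁴y, x⁶y, x⁸y}.

Answer: {e, x², x⁴, x⁶, x⁸, x¹⁰, x¹², x¹⁴, y, x¹⁰y, x²y, x¹²y, x⁴y, x¹⁴y, x⁶y, x⁸y}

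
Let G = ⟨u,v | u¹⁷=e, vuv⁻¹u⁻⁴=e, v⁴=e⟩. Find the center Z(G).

An element z ∈ Z(G) iff z commutes with every generator.
For example e is central: e·u = u = u·e; e·v = v = v·e.
Whereas u ∉ Z(G) since u·v = uv ≠ u⁴v = v·u.
Checking each of the 68 elements this way gives Z(G) = {e}, of order 1.

Answer: {e}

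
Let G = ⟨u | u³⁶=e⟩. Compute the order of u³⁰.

Compute successive powers until reaching e:
  (u³⁰)¹ = u³⁰, (u³⁰)² = u²⁴, (u³⁰)³ = u¹⁸, (u³⁰)⁴ = u¹², (u³⁰)⁵ = u⁶, (u³⁰)⁶ = e.
The smallest positive k with (u³⁰)ᵏ = e is 6.

Answer: 6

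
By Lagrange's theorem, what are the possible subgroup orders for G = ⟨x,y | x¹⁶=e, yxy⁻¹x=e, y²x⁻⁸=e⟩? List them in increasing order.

|G| = 32 = 2⁵. By Lagrange's theorem the order of any subgroup divides 32; the divisors of 32 are 1, 2, 4, 8, 16, 32.

Answer: 1, 2, 4, 8, 16, 32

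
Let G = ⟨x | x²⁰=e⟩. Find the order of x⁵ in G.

Compute successive powers until reaching e:
  (x⁵)¹ = x⁵, (x⁵)² = x¹⁰, (x⁵)³ = x¹⁵, (x⁵)⁴ = e.
The smallest positive k with (x⁵)ᵏ = e is 4.

Answer: 4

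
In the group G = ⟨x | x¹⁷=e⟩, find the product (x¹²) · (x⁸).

Compute (x¹²) · (x⁸) by multiplying left to right and reducing via the relations at each step:
  (x¹²) · x⁸ = x³

Answer: x³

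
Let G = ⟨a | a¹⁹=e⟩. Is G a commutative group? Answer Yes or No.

G has a single generator, so G is cyclic and hence abelian.

Answer: Yes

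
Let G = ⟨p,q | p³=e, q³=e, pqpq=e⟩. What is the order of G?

Enumerate words in the generators, reducing via the relations: the distinct elements are
  {e, p, q, pq, p², q², pq², p²q, qp², q²p, pq²p, p²q²}.
No further products give new elements, so |G| = 12.

Answer: 12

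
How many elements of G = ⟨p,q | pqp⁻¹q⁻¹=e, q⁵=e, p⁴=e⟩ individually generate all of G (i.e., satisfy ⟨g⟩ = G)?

G is cyclic of order 20. An element generates G iff its order is 20, and a cyclic group of order 20 has exactly φ(20) = 8 such elements.

Answer: 8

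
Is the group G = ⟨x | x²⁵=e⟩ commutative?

G has a single generator, so G is cyclic and hence abelian.

Answer: Yes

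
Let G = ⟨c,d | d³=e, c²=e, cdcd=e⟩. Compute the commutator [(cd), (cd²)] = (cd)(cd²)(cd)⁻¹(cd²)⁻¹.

[(cd), (cd²)] = (cd)·(cd²)·(cd)⁻¹·(cd²)⁻¹.
  (cd) · (cd²) = d
  d · (cd) = c
  c · (cd²) = d²

Answer: d²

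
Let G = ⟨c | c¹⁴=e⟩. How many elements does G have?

G is generated by a single element, so G is cyclic. The relator gives c¹⁴ = e and no smaller power is forced to be e, so the 14 powers {c, e, c², c³, c⁴, c⁵, c⁶, c⁷, c⁸, c⁹, c¹², c¹³, c¹¹, c¹⁰} are distinct. Hence |G| = 14.

Answer: 14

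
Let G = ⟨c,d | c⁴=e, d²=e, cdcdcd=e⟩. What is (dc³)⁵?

Compute successive powers of (dc³), reducing at each step:
  (dc³)²: (dc³) · d = cdc;   (cdc) · c³ = cd
  (dc³)³: (cd) · d = c;   c · c³ = e
  (dc³)⁴: e · d = d;   d · c³ = dc³
  (dc³)⁵: (dc³) · d = cdc;   (cdc) · c³ = cd

Answer: cd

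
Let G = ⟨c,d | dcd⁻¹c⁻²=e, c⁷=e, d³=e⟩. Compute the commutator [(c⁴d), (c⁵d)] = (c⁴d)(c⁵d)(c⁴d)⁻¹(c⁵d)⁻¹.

[(c⁴d), (c⁵d)] = (c⁴d)·(c⁵d)·(c⁴d)⁻¹·(c⁵d)⁻¹.
  (c⁴d) · (c⁵d) = d²
  (d²) · (c⁵d²) = c⁶d
  (c⁶d) · (cd²) = c

Answer: c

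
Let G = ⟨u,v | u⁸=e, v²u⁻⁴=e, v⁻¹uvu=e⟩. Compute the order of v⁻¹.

Compute successive powers until reaching e:
  (v⁻¹)¹ = v⁻¹, (v⁻¹)² = u⁴, (v⁻¹)³ = v, (v⁻¹)⁴ = e.
The smallest positive k with (v⁻¹)ᵏ = e is 4.

Answer: 4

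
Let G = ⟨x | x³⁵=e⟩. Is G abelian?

G has a single generator, so G is cyclic and hence abelian.

Answer: Yes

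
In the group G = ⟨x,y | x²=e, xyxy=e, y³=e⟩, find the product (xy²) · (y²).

Compute (xy²) · (y²) by multiplying left to right and reducing via the relations at each step:
  (xy²) · y² = xy

Answer: xy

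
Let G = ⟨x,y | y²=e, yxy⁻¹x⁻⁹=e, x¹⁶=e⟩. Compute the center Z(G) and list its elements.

An element z ∈ Z(G) iff z commutes with every generator.
For example x² is central: (x²)·x = x³ = x·(x²); (x²)·y = x²y = y·(x²).
Whereas x ∉ Z(G) since x·y = xy ≠ x⁹y = y·x.
Checking each of the 32 elements this way gives Z(G) = {e, x², x⁴, x⁶, x⁸, x¹⁰, x¹², x¹⁴}, of order 8.

Answer: {e, x², x⁴, x⁶, x⁸, x¹⁰, x¹², x¹⁴}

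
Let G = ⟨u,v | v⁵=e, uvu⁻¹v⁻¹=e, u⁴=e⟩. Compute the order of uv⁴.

Compute successive powers until reaching e:
  (uv⁴)¹ = uv⁴, (uv⁴)² = u²v³, (uv⁴)³ = u³v², (uv⁴)⁴ = v, (uv⁴)⁵ = u, (uv⁴)⁶ = u²v⁴, (uv⁴)⁷ = u³v³, (uv⁴)⁸ = v², (uv⁴)⁹ = uv, (uv⁴)¹⁰ = u², (uv⁴)¹¹ = u³v⁴, (uv⁴)¹² = v³, (uv⁴)¹³ = uv², (uv⁴)¹⁴ = u²v, (uv⁴)¹⁵ = u³, (uv⁴)¹⁶ = v⁴, (uv⁴)¹⁷ = uv³, (uv⁴)¹⁸ = u²v², (uv⁴)¹⁹ = u³v, (uv⁴)²⁰ = e.
The smallest positive k with (uv⁴)ᵏ = e is 20.

Answer: 20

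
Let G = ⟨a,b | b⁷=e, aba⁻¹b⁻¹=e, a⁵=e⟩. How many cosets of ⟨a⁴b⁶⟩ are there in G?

First find ord(a⁴b⁶) by computing successive powers:
  (a⁴b⁶)¹ = a⁴b⁶, (a⁴b⁶)² = a³b⁵, (a⁴b⁶)³ = a²b⁴, (a⁴b⁶)⁴ = ab³, (a⁴b⁶)⁵ = b², (a⁴b⁶)⁶ = a⁴b, (a⁴b⁶)⁷ = a³, (a⁴b⁶)⁸ = a²b⁶, (a⁴b⁶)⁹ = ab⁵, (a⁴b⁶)¹⁰ = b⁴, (a⁴b⁶)¹¹ = a⁴b³, (a⁴b⁶)¹² = a³b², (a⁴b⁶)¹³ = a²b, (a⁴b⁶)¹⁴ = a, (a⁴b⁶)¹⁵ = b⁶, (a⁴b⁶)¹⁶ = a⁴b⁵, (a⁴b⁶)¹⁷ = a³b⁴, (a⁴b⁶)¹⁸ = a²b³, (a⁴b⁶)¹⁹ = ab², (a⁴b⁶)²⁰ = b, (a⁴b⁶)²¹ = a⁴, (a⁴b⁶)²² = a³b⁶, (a⁴b⁶)²³ = a²b⁵, (a⁴b⁶)²⁴ = ab⁴, (a⁴b⁶)²⁵ = b³, (a⁴b⁶)²⁶ = a⁴b², (a⁴b⁶)²⁷ = a³b, (a⁴b⁶)²⁸ = a², (a⁴b⁶)²⁹ = ab⁶, (a⁴b⁶)³⁰ = b⁵, (a⁴b⁶)³¹ = a⁴b⁴, (a⁴b⁶)³² = a³b³, (a⁴b⁶)³³ = a²b², (a⁴b⁶)³⁴ = ab, (a⁴b⁶)³⁵ = e.
So |⟨a⁴b⁶⟩| = ord(a⁴b⁶) = 35. With |G| = 35, by Lagrange [G : ⟨a⁴b⁶⟩] = 35/35 = 1.

Answer: 1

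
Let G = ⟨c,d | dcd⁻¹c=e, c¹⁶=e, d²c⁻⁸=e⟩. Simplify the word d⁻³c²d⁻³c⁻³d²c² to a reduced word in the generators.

Multiply left to right, reducing at each step:
  d · c² = c⁶d⁻¹
  (c⁶d⁻¹) · d⁻³ = c⁶
  (c⁶) · c⁻³ = c³
  (c³) · d² = c¹¹
  (c¹¹) · c² = c¹³

Answer: c¹³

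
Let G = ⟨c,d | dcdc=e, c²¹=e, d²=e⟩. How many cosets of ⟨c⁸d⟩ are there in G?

First find ord(c⁸d) by computing successive powers:
  (c⁸d)¹ = c⁸d, (c⁸d)² = e.
So |⟨c⁸d⟩| = ord(c⁸d) = 2. With |G| = 42, by Lagrange [G : ⟨c⁸d⟩] = 42/2 = 21.

Answer: 21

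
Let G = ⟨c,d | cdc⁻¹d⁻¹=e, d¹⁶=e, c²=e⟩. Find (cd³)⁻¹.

The order of (cd³) is 16 (smallest k with (cd³)ᵏ = e), so (cd³)⁻¹ = (cd³)¹⁵ = cd¹³.
Check: (cd³) · (cd¹³) → (cd³) · c = d³;   (d³) · d¹³ = e, giving e as required.

Answer: cd¹³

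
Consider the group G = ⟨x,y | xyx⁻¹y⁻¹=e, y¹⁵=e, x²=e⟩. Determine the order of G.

Enumerate words in the generators, reducing via the relations: the distinct elements are
  {e, x, y, xy, y², y³, y⁴, y⁵, y⁶, y⁷, y⁸, y⁹, xy², xy³, xy⁴, xy⁵, xy⁶, xy⁷, xy⁸, xy⁹, y¹², y¹³, y¹¹, y¹⁰, y¹⁴, xy¹², xy¹³, xy¹¹, xy¹⁰, xy¹⁴}.
No further products give new elements, so |G| = 30.

Answer: 30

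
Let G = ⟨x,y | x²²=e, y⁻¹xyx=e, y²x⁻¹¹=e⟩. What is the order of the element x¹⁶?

Compute successive powers until reaching e:
  (x¹⁶)¹ = x¹⁶, (x¹⁶)² = x¹⁰, (x¹⁶)³ = x⁴, (x¹⁶)⁴ = x²⁰, (x¹⁶)⁵ = x¹⁴, (x¹⁶)⁶ = x⁸, (x¹⁶)⁷ = x², (x¹⁶)⁸ = x¹⁸, (x¹⁶)⁹ = x¹², (x¹⁶)¹⁰ = x⁶, (x¹⁶)¹¹ = e.
The smallest positive k with (x¹⁶)ᵏ = e is 11.

Answer: 11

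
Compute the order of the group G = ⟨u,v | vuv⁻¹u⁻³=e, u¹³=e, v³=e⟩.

Enumerate words in the generators, reducing via the relations: the distinct elements are
  {e, u, v, uv, u², u³, u⁴, u⁵, u⁶, u⁷, u⁸, u⁹, v², uv², u²v, u³v, u¹², u¹¹, u¹⁰, u⁴v, u⁵v, u⁶v, u⁷v, u⁸v, u⁹v, u²v², u³v², u¹²v, u¹¹v, u¹⁰v, u⁴v², u⁵v², u⁶v², u⁷v², u⁸v², u⁹v², u¹²v², u¹¹v², u¹⁰v²}.
No further products give new elements, so |G| = 39.

Answer: 39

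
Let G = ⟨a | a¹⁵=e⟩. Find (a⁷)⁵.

Compute successive powers of (a⁷), reducing at each step:
  (a⁷)²: (a⁷) · a⁷ = a¹⁴
  (a⁷)³: (a¹⁴) · a⁷ = a⁶
  (a⁷)⁴: (a⁶) · a⁷ = a¹³
  (a⁷)⁵: (a¹³) · a⁷ = a⁵

Answer: a⁵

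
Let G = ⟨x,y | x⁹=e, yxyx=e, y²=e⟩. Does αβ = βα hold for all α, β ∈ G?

x·y = xy but y·x = x⁸y, so x·y ≠ y·x and G is not abelian.

Answer: No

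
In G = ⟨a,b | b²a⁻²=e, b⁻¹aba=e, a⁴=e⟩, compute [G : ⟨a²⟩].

First find ord(a²) by computing successive powers:
  (a²)¹ = a², (a²)² = e.
So |⟨a²⟩| = ord(a²) = 2. With |G| = 8, by Lagrange [G : ⟨a²⟩] = 8/2 = 4.

Answer: 4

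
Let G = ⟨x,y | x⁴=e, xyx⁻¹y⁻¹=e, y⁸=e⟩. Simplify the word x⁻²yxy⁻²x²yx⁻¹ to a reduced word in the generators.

Multiply left to right, reducing at each step:
  (x²) · y = x²y
  (x²y) · x = x³y
  (x³y) · y⁻² = x³y⁷
  (x³y⁷) · x² = xy⁷
  (xy⁷) · y = x
  x · x⁻¹ = e

Answer: e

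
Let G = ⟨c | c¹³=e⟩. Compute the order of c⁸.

Compute successive powers until reaching e:
  (c⁸)¹ = c⁸, (c⁸)² = c³, (c⁸)³ = c¹¹, (c⁸)⁴ = c⁶, (c⁸)⁵ = c, (c⁸)⁶ = c⁹, (c⁸)⁷ = c⁴, (c⁸)⁸ = c¹², (c⁸)⁹ = c⁷, (c⁸)¹⁰ = c², (c⁸)¹¹ = c¹⁰, (c⁸)¹² = c⁵, (c⁸)¹³ = e.
The smallest positive k with (c⁸)ᵏ = e is 13.

Answer: 13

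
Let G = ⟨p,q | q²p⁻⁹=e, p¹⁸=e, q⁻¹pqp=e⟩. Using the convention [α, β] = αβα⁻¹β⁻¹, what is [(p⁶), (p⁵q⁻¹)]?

[(p⁶), (p⁵q⁻¹)] = (p⁶)·(p⁵q⁻¹)·(p⁶)⁻¹·(p⁵q⁻¹)⁻¹.
  (p⁶) · (p⁵q⁻¹) = p²q
  (p²q) · (p¹²) = p⁸q
  (p⁸q) · (p⁵q) = p¹²

Answer: p¹²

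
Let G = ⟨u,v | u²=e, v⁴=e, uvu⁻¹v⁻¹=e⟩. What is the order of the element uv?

Compute successive powers until reaching e:
  (uv)¹ = uv, (uv)² = v², (uv)³ = uv³, (uv)⁴ = e.
The smallest positive k with (uv)ᵏ = e is 4.

Answer: 4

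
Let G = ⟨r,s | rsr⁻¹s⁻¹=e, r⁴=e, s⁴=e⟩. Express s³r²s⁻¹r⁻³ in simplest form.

Multiply left to right, reducing at each step:
  (s³) · r² = r²s³
  (r²s³) · s⁻¹ = r²s²
  (r²s²) · r⁻³ = r³s²

Answer: r³s²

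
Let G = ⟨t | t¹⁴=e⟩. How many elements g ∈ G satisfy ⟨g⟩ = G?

G is cyclic of order 14. An element generates G iff its order is 14, and a cyclic group of order 14 has exactly φ(14) = 6 such elements.

Answer: 6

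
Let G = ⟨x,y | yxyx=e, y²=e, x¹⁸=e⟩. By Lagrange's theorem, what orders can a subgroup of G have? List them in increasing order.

|G| = 36 = 2² · 3². By Lagrange's theorem the order of any subgroup divides 36; the divisors of 36 are 1, 2, 3, 4, 6, 9, 12, 18, 36.

Answer: 1, 2, 3, 4, 6, 9, 12, 18, 36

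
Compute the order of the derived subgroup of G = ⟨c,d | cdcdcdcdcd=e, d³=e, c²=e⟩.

G' = [G, G] is generated by all commutators. The generator-pair commutators are: [c, d] = cdcd².
The subgroup they normally generate is {e, c, d, d², cd, cdc, cdcd, cdcdc, d²cd²c, d²cd², d²c, cd², dc, dcd, dcdc, cd²cd²c, cd²cd², cd²c, d²cd, d²cdc, d²cdcd, dcd²cd², dcd²c, dcd², cdcd², cd²cd, cd²cdc, cd²cdcd, cdcd²cd², cdcd²c, d²cd²cd, cdcd²cd, cdcd²cdc, cdcd²cdcd, d²cd²cdcd², d²cd²cdc, d²cd²cdcd, d²cdcd²cd², d²cdcd²c, d²cdcd², dcdcd², dcd²cd, dcd²cdc, dcd²cdcd, dcdcd²cd², dcdcd²c, dcdcd²cd, cd²cdcd²cd², cd²cdcd²c, cd²cdcd², d²cdcd²cd, d²cdcd²cdc, dcd²cdcd²c, dcd²cdcd², cd²cdcd²cd, cd²cdcd²cdc, cdcd²cdcd²c, cdcd²cdcd², cdcd²cdcd²cd, dcd²cdcd²cd}, of order 60.
Check: |G/G'| = 60/60 = 1 is the order of the abelianisation.

Answer: 60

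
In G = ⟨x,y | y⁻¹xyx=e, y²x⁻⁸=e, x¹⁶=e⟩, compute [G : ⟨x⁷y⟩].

First find ord(x⁷y) by computing successive powers:
  (x⁷y)¹ = x⁷y, (x⁷y)² = x⁸, (x⁷y)³ = x⁷y⁻¹, (x⁷y)⁴ = e.
So |⟨x⁷y⟩| = ord(x⁷y) = 4. With |G| = 32, by Lagrange [G : ⟨x⁷y⟩] = 32/4 = 8.

Answer: 8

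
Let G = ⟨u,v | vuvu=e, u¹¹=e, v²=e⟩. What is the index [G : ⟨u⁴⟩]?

First find ord(u⁴) by computing successive powers:
  (u⁴)¹ = u⁴, (u⁴)² = u⁸, (u⁴)³ = u, (u⁴)⁴ = u⁵, (u⁴)⁵ = u⁹, (u⁴)⁶ = u², (u⁴)⁷ = u⁶, (u⁴)⁸ = u¹⁰, (u⁴)⁹ = u³, (u⁴)¹⁰ = u⁷, (u⁴)¹¹ = e.
So |⟨u⁴⟩| = ord(u⁴) = 11. With |G| = 22, by Lagrange [G : ⟨u⁴⟩] = 22/11 = 2.

Answer: 2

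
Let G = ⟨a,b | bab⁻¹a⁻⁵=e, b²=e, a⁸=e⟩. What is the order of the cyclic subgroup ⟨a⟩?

|⟨a⟩| equals the order of a. Compute successive powers until reaching e:
  a¹ = a, a² = a², a³ = a³, a⁴ = a⁴, a⁵ = a⁵, a⁶ = a⁶, a⁷ = a⁷, a⁸ = e.
The smallest positive k with aᵏ = e is 8, so |⟨a⟩| = 8.

Answer: 8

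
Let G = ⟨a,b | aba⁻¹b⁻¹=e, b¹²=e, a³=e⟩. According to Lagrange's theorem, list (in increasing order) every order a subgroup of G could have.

|G| = 36 = 2² · 3². By Lagrange's theorem the order of any subgroup divides 36; the divisors of 36 are 1, 2, 3, 4, 6, 9, 12, 18, 36.

Answer: 1, 2, 3, 4, 6, 9, 12, 18, 36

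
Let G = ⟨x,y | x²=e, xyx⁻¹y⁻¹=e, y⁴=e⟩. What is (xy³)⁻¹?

The order of (xy³) is 4 (smallest k with (xy³)ᵏ = e), so (xy³)⁻¹ = (xy³)³ = xy.
Check: (xy³) · (xy) → (xy³) · x = y³;   (y³) · y = e, giving e as required.

Answer: xy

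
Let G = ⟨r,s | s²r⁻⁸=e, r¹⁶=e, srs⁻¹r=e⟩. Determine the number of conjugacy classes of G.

The conjugacy classes (representative and size) are:
  [e] (size 1), [r] (size 2), [r¹⁴] (size 2), [r¹³] (size 2), [r¹²] (size 2), [r⁵] (size 2), [r¹⁰] (size 2), [r⁷] (size 2), [r⁸] (size 1), [s⁻¹] (size 8), [r⁷s⁻¹] (size 8).
Class equation: 1 + 2 + 2 + 2 + 2 + 2 + 2 + 2 + 1 + 8 + 8 = 32 = |G|. So G has 11 conjugacy classes.

Answer: 11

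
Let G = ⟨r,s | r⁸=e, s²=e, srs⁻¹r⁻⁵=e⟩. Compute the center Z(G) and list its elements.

An element z ∈ Z(G) iff z commutes with every generator.
For example r² is central: (r²)·r = r³ = r·(r²); (r²)·s = r²s = s·(r²).
Whereas r ∉ Z(G) since r·s = rs ≠ r⁵s = s·r.
Checking each of the 16 elements this way gives Z(G) = {e, r², r⁴, r⁶}, of order 4.

Answer: {e, r², r⁴, r⁶}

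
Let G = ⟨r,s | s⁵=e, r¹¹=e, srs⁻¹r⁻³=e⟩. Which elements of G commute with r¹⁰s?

⟨r¹⁰s⟩ ⊆ C_G(r¹⁰s) since powers of r¹⁰s commute with r¹⁰s; so |C_G(r¹⁰s)| ≥ |⟨r¹⁰s⟩| = 5.
By orbit–stabilizer, |C_G(r¹⁰s)| = |G| / |conj. class of r¹⁰s| = 55 / 11 = 5.
The 5 elements commuting with r¹⁰s are {e, r⁴s⁴, r⁷s², r¹⁰s, r⁹s³}.

Answer: {e, r⁴s⁴, r⁷s², r¹⁰s, r⁹s³}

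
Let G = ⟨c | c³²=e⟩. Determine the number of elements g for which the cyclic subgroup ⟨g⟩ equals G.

G is cyclic of order 32. An element generates G iff its order is 32, and a cyclic group of order 32 has exactly φ(32) = 16 such elements.

Answer: 16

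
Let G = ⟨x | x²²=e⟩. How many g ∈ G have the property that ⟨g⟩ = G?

G is cyclic of order 22. An element generates G iff its order is 22, and a cyclic group of order 22 has exactly φ(22) = 10 such elements.

Answer: 10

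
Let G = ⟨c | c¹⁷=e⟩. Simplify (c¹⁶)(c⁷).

Compute (c¹⁶) · (c⁷) by multiplying left to right and reducing via the relations at each step:
  (c¹⁶) · c⁷ = c⁶

Answer: c⁶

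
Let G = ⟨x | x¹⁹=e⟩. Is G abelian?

G has a single generator, so G is cyclic and hence abelian.

Answer: Yes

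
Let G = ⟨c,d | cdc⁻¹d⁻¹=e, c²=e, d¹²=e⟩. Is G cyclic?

|G| = 24, but the maximum element order in G is 12 < 24. No single element generates all of G, so G is not cyclic.

Answer: No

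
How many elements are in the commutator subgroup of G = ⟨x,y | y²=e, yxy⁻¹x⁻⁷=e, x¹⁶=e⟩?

G' = [G, G] is generated by all commutators. The generator-pair commutators are: [x, y] = x¹⁰.
The subgroup they normally generate is {e, x², x⁴, x⁶, x⁸, x¹⁰, x¹², x¹⁴}, of order 8.
Check: |G/G'| = 32/8 = 4 is the order of the abelianisation.

Answer: 8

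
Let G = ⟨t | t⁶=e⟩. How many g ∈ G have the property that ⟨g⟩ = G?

G is cyclic of order 6. An element generates G iff its order is 6, and a cyclic group of order 6 has exactly φ(6) = 2 such elements.

Answer: 2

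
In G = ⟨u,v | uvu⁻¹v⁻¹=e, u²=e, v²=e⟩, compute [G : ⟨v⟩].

First find ord(v) by computing successive powers:
  v¹ = v, v² = e.
So |⟨v⟩| = ord(v) = 2. With |G| = 4, by Lagrange [G : ⟨v⟩] = 4/2 = 2.

Answer: 2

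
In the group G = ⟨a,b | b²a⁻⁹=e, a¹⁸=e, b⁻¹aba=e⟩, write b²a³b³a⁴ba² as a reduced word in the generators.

Multiply left to right, reducing at each step:
  (a⁹) · a³ = a¹²
  (a¹²) · b³ = a³b
  (a³b) · a⁴ = a⁸b⁻¹
  (a⁸b⁻¹) · b = a⁸
  (a⁸) · a² = a¹⁰

Answer: a¹⁰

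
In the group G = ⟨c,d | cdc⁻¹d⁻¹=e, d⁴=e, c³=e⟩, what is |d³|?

Compute successive powers until reaching e:
  (d³)¹ = d³, (d³)² = d², (d³)³ = d, (d³)⁴ = e.
The smallest positive k with (d³)ᵏ = e is 4.

Answer: 4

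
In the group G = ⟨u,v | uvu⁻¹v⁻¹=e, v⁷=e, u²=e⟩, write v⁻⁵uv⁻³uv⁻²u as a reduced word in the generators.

Multiply left to right, reducing at each step:
  (v²) · u = uv²
  (uv²) · v⁻³ = uv⁶
  (uv⁶) · u = v⁶
  (v⁶) · v⁻² = v⁴
  (v⁴) · u = uv⁴

Answer: uv⁴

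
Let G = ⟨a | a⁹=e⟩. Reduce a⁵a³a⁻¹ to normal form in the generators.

Multiply left to right, reducing at each step:
  (a⁵) · a³ = a⁸
  (a⁸) · a⁻¹ = a⁷

Answer: a⁷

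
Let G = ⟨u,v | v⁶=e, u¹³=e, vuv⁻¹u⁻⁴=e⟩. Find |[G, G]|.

G' = [G, G] is generated by all commutators. The generator-pair commutators are: [u, v] = u¹⁰.
The subgroup they normally generate is {e, u, u², u³, u⁴, u⁵, u⁶, u⁷, u⁸, u⁹, u¹⁰, u¹¹, u¹²}, of order 13.
Check: |G/G'| = 78/13 = 6 is the order of the abelianisation.

Answer: 13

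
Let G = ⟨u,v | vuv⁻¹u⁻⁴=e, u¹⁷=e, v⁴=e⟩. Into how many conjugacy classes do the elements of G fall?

The conjugacy classes (representative and size) are:
  [e] (size 1), [u⁴] (size 4), [u²] (size 4), [u⁵] (size 4), [u¹¹] (size 4), [u⁷v] (size 17), [u³v²] (size 17), [u⁹v³] (size 17).
Class equation: 1 + 4 + 4 + 4 + 4 + 17 + 17 + 17 = 68 = |G|. So G has 8 conjugacy classes.

Answer: 8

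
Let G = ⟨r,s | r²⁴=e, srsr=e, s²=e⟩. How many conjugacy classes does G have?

The conjugacy classes (representative and size) are:
  [e] (size 1), [r²³] (size 2), [r²] (size 2), [r³] (size 2), [r²⁰] (size 2), [r¹⁹] (size 2), [r⁶] (size 2), [r⁷] (size 2), [r⁸] (size 2), [r⁹] (size 2), [r¹⁴] (size 2), [r¹¹] (size 2), [r¹²] (size 1), [r⁴s] (size 12), [r⁵s] (size 12).
Class equation: 1 + 2 + 2 + 2 + 2 + 2 + 2 + 2 + 2 + 2 + 2 + 2 + 1 + 12 + 12 = 48 = |G|. So G has 15 conjugacy classes.

Answer: 15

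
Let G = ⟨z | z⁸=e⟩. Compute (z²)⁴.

Compute successive powers of (z²), reducing at each step:
  (z²)²: (z²) · z² = z⁴
  (z²)³: (z⁴) · z² = z⁶
  (z²)⁴: (z⁶) · z² = e

Answer: e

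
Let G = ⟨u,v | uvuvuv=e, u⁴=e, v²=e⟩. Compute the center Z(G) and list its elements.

An element z ∈ Z(G) iff z commutes with every generator.
For example e is central: e·u = u = u·e; e·v = v = v·e.
Whereas u ∉ Z(G) since u·v = uv ≠ vu = v·u.
Checking each of the 24 elements this way gives Z(G) = {e}, of order 1.

Answer: {e}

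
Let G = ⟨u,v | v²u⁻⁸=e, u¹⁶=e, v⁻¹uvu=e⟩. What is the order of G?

Enumerate words in the generators, reducing via the relations: the distinct elements are
  {e, u, v, uv, u², u³, u⁴, u⁵, u⁶, u⁷, u⁸, u⁹, u²v, u³v, u¹², u¹³, u¹¹, u¹⁰, u¹⁴, u¹⁵, u⁴v, u⁵v, u⁶v, u⁷v, v⁻¹, uv⁻¹, u²v⁻¹, u³v⁻¹, u⁴v⁻¹, u⁵v⁻¹, u⁶v⁻¹, u⁷v⁻¹}.
No further products give new elements, so |G| = 32.

Answer: 32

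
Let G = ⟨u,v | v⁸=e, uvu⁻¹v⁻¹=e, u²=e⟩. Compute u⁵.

Compute successive powers of u, reducing at each step:
  u²: u · u = e
  u³: e · u = u
  u⁴: u · u = e
  u⁵: e · u = u

Answer: u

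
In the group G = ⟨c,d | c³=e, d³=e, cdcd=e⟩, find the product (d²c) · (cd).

Compute (d²c) · (cd) by multiplying left to right and reducing via the relations at each step:
  (d²c) · c = cd
  (cd) · d = cd²

Answer: cd²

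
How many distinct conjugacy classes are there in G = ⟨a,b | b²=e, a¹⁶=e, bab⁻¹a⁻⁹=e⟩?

The conjugacy classes (representative and size) are:
  [e] (size 1), [a⁹] (size 2), [a²] (size 1), [a³] (size 2), [a⁴] (size 1), [a¹³] (size 2), [a⁶] (size 1), [a¹⁵] (size 2), [a⁸] (size 1), [a¹⁰] (size 1), [a¹²] (size 1), [a¹⁴] (size 1), [b] (size 2), [ab] (size 2), [a²b] (size 2), [a¹¹b] (size 2), [a⁴b] (size 2), [a¹³b] (size 2), [a¹⁴b] (size 2), [a¹⁵b] (size 2).
Class equation: 1 + 2 + 1 + 2 + 1 + 2 + 1 + 2 + 1 + 1 + 1 + 1 + 2 + 2 + 2 + 2 + 2 + 2 + 2 + 2 = 32 = |G|. So G has 20 conjugacy classes.

Answer: 20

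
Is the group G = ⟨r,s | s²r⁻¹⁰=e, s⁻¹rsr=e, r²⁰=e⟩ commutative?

r·s = rs but s·r = r⁹s⁻¹, so r·s ≠ s·r and G is not abelian.

Answer: No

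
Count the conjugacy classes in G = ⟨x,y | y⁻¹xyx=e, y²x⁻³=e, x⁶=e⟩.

The conjugacy classes (representative and size) are:
  [e] (size 1), [x] (size 2), [x²] (size 2), [x³] (size 1), [xy⁻¹] (size 3), [x²y⁻¹] (size 3).
Class equation: 1 + 2 + 2 + 1 + 3 + 3 = 12 = |G|. So G has 6 conjugacy classes.

Answer: 6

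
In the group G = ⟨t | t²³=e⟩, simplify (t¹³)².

Compute successive powers of (t¹³), reducing at each step:
  (t¹³)²: (t¹³) · t¹³ = t³

Answer: t³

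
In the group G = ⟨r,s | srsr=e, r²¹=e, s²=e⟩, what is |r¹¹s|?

Compute successive powers until reaching e:
  (r¹¹s)¹ = r¹¹s, (r¹¹s)² = e.
The smallest positive k with (r¹¹s)ᵏ = e is 2.

Answer: 2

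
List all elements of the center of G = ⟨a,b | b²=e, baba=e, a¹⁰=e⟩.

An element z ∈ Z(G) iff z commutes with every generator.
For example a⁵ is central: (a⁵)·a = a⁶ = a·(a⁵); (a⁵)·b = a⁵b = b·(a⁵).
Whereas a ∉ Z(G) since a·b = ab ≠ a⁹b = b·a.
Checking each of the 20 elements this way gives Z(G) = {e, a⁵}, of order 2.

Answer: {e, a⁵}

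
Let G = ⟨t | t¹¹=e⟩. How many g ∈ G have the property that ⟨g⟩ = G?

G is cyclic of order 11. An element generates G iff its order is 11, and a cyclic group of order 11 has exactly φ(11) = 10 such elements.

Answer: 10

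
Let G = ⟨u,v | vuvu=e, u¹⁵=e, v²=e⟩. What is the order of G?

Enumerate words in the generators, reducing via the relations: the distinct elements are
  {e, u, v, uv, u², u³, u⁴, u⁵, u⁶, u⁷, u⁸, u⁹, u²v, u³v, u¹², u¹³, u¹¹, u¹⁰, u¹⁴, u⁴v, u⁵v, u⁶v, u⁷v, u⁸v, u⁹v, u¹²v, u¹³v, u¹¹v, u¹⁰v, u¹⁴v}.
No further products give new elements, so |G| = 30.

Answer: 30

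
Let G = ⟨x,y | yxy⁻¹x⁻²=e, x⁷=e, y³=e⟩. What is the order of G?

Enumerate words in the generators, reducing via the relations: the distinct elements are
  {e, x, y, xy, x², x³, x⁴, x⁵, x⁶, y², xy², x²y, x³y, x⁴y, x⁵y, x⁶y, x²y², x³y², x⁴y², x⁵y², x⁶y²}.
No further products give new elements, so |G| = 21.

Answer: 21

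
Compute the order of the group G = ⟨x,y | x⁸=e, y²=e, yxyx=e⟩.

Enumerate words in the generators, reducing via the relations: the distinct elements are
  {e, x, y, xy, x², x³, x⁴, x⁵, x⁶, x⁷, x²y, x³y, x⁴y, x⁵y, x⁶y, x⁷y}.
No further products give new elements, so |G| = 16.

Answer: 16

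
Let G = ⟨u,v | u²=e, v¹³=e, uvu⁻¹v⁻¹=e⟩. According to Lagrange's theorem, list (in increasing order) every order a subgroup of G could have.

|G| = 26 = 2 · 13. By Lagrange's theorem the order of any subgroup divides 26; the divisors of 26 are 1, 2, 13, 26.

Answer: 1, 2, 13, 26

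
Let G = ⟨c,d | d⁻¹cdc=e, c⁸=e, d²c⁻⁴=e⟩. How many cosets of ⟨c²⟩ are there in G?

First find ord(c²) by computing successive powers:
  (c²)¹ = c², (c²)² = c⁴, (c²)³ = c⁶, (c²)⁴ = e.
So |⟨c²⟩| = ord(c²) = 4. With |G| = 16, by Lagrange [G : ⟨c²⟩] = 16/4 = 4.

Answer: 4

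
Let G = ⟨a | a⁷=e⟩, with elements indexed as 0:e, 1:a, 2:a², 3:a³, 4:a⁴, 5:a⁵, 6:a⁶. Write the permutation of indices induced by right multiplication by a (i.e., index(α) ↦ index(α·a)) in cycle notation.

(0 1 2 3 4 5 6)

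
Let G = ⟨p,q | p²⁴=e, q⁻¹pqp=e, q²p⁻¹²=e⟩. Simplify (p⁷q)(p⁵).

Compute (p⁷q) · (p⁵) by multiplying left to right and reducing via the relations at each step:
  (p⁷q) · p⁵ = p²q

Answer: p²q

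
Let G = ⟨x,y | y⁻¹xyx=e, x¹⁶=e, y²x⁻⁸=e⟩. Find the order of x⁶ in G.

Compute successive powers until reaching e:
  (x⁶)¹ = x⁶, (x⁶)² = x¹², (x⁶)³ = x², (x⁶)⁴ = x⁸, (x⁶)⁵ = x¹⁴, (x⁶)⁶ = x⁴, (x⁶)⁷ = x¹⁰, (x⁶)⁸ = e.
The smallest positive k with (x⁶)ᵏ = e is 8.

Answer: 8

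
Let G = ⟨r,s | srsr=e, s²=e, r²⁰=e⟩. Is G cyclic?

Every cyclic group is abelian. But r·s = rs while s·r = r¹⁹s, so r·s ≠ s·r and G is not abelian. Hence G is not cyclic.

Answer: No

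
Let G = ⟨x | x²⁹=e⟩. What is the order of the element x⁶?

Compute successive powers until reaching e:
  (x⁶)¹ = x⁶, (x⁶)² = x¹², (x⁶)³ = x¹⁸, (x⁶)⁴ = x²⁴, (x⁶)⁵ = x, (x⁶)⁶ = x⁷, (x⁶)⁷ = x¹³, (x⁶)⁸ = x¹⁹, (x⁶)⁹ = x²⁵, (x⁶)¹⁰ = x², (x⁶)¹¹ = x⁸, (x⁶)¹² = x¹⁴, (x⁶)¹³ = x²⁰, (x⁶)¹⁴ = x²⁶, (x⁶)¹⁵ = x³, (x⁶)¹⁶ = x⁹, (x⁶)¹⁷ = x¹⁵, (x⁶)¹⁸ = x²¹, (x⁶)¹⁹ = x²⁷, (x⁶)²⁰ = x⁴, (x⁶)²¹ = x¹⁰, (x⁶)²² = x¹⁶, (x⁶)²³ = x²², (x⁶)²⁴ = x²⁸, (x⁶)²⁵ = x⁵, (x⁶)²⁶ = x¹¹, (x⁶)²⁷ = x¹⁷, (x⁶)²⁸ = x²³, (x⁶)²⁹ = e.
The smallest positive k with (x⁶)ᵏ = e is 29.

Answer: 29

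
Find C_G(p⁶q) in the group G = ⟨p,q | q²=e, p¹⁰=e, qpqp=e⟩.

⟨p⁶q⟩ ⊆ C_G(p⁶q) since powers of p⁶q commute with p⁶q; so |C_G(p⁶q)| ≥ |⟨p⁶q⟩| = 2.
By orbit–stabilizer, |C_G(p⁶q)| = |G| / |conj. class of p⁶q| = 20 / 5 = 4.
The 4 elements commuting with p⁶q are {e, p⁵, pq, p⁶q}.

Answer: {e, p⁵, pq, p⁶q}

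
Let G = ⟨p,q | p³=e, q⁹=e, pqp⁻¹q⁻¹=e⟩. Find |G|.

Enumerate words in the generators, reducing via the relations: the distinct elements are
  {e, p, q, pq, p², q², q³, q⁴, q⁵, q⁶, q⁷, q⁸, pq², pq³, pq⁴, pq⁵, pq⁶, pq⁷, pq⁸, p²q, p²q², p²q³, p²q⁴, p²q⁵, p²q⁶, p²q⁷, p²q⁸}.
No further products give new elements, so |G| = 27.

Answer: 27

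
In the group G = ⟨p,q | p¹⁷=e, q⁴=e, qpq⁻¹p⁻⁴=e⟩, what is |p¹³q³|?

Compute successive powers until reaching e:
  (p¹³q³)¹ = p¹³q³, (p¹³q³)² = p¹²q², (p¹³q³)³ = p¹⁶q, (p¹³q³)⁴ = e.
The smallest positive k with (p¹³q³)ᵏ = e is 4.

Answer: 4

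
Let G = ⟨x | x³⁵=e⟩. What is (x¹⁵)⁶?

Compute successive powers of (x¹⁵), reducing at each step:
  (x¹⁵)²: (x¹⁵) · x¹⁵ = x³⁰
  (x¹⁵)³: (x³⁰) · x¹⁵ = x¹⁰
  (x¹⁵)⁴: (x¹⁰) · x¹⁵ = x²⁵
  (x¹⁵)⁵: (x²⁵) · x¹⁵ = x⁵
  (x¹⁵)⁶: (x⁵) · x¹⁵ = x²⁰

Answer: x²⁰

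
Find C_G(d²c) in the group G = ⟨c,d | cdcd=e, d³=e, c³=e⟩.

⟨d²c⟩ ⊆ C_G(d²c) since powers of d²c commute with d²c; so |C_G(d²c)| ≥ |⟨d²c⟩| = 3.
By orbit–stabilizer, |C_G(d²c)| = |G| / |conj. class of d²c| = 12 / 4 = 3.
The 3 elements commuting with d²c are {e, c²d, d²c}.

Answer: {e, c²d, d²c}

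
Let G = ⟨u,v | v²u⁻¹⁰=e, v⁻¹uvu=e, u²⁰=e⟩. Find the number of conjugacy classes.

The conjugacy classes (representative and size) are:
  [e] (size 1), [u] (size 2), [u²] (size 2), [u³] (size 2), [u⁴] (size 2), [u⁵] (size 2), [u¹⁴] (size 2), [u⁷] (size 2), [u⁸] (size 2), [u¹¹] (size 2), [u¹⁰] (size 1), [u²v⁻¹] (size 10), [u⁹v] (size 10).
Class equation: 1 + 2 + 2 + 2 + 2 + 2 + 2 + 2 + 2 + 2 + 1 + 10 + 10 = 40 = |G|. So G has 13 conjugacy classes.

Answer: 13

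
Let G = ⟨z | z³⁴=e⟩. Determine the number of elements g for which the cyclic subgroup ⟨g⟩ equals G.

G is cyclic of order 34. An element generates G iff its order is 34, and a cyclic group of order 34 has exactly φ(34) = 16 such elements.

Answer: 16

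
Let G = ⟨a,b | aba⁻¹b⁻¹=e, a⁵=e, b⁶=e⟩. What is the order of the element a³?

Compute successive powers until reaching e:
  (a³)¹ = a³, (a³)² = a, (a³)³ = a⁴, (a³)⁴ = a², (a³)⁵ = e.
The smallest positive k with (a³)ᵏ = e is 5.

Answer: 5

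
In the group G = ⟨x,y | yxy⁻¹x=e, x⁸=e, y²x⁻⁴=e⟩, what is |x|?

Compute successive powers until reaching e:
  x¹ = x, x² = x², x³ = x³, x⁴ = x⁴, x⁵ = x⁵, x⁶ = x⁶, x⁷ = x⁷, x⁸ = e.
The smallest positive k with xᵏ = e is 8.

Answer: 8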